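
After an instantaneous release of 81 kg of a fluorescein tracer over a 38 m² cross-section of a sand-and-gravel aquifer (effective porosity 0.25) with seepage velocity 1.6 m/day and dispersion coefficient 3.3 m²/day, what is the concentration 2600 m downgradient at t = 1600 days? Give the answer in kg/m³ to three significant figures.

0.0307 kg/m³

For an instantaneous plane source, C(x,t) = M/(n_e·A·√(4πDt)) · exp(−(x−vt)²/(4Dt)), with n_e·A the pore (flow) area.
Plume center vt = 1.6 × 1600 = 2560 m, so the well at 2600 m is 40 m downgradient of the peak.
√(4πDt) = 257.6 m, giving peak height M/(n_e·A·√(4πDt)) = 81/(0.25 × 38 × 257.6) = 0.03310 kg/m³.
(x−vt)²/(4Dt) = (40)²/(4 × 3.3 × 1600) = 0.07576; exp(−0.07576) = 0.9270.
C = 0.03310 × 0.9270 = 0.0307 kg/m³.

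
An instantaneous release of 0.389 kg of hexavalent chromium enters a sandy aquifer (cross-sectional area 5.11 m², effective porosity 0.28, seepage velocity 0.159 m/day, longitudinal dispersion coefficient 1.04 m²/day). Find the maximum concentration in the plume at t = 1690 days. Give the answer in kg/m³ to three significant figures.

The peak of an instantaneous 1D plume sits at x = vt; there the Gaussian factor is 1 and C_max = M/(n_e·A·√(4πDt)), where n_e·A is the pore area the mass is dissolved in.
√(4πDt) = √(4π × 1.04 × 1690) = 148.6 m, so C_max = 0.389/(0.28 × 5.11 × 148.6) = 0.00183 kg/m³.

0.00183 kg/m³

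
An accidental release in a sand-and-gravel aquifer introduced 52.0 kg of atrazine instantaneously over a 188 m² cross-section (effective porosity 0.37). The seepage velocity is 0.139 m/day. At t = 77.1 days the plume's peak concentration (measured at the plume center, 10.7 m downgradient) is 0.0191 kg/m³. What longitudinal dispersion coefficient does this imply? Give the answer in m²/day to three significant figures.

1.58 m²/day

At the plume center C_max = M/(n_e·A·√(4πDt)), so D = M²/(4πt·(n_e·A·C_max)²).
n_e·A·C_max = 0.37 × 188 × 0.0191 = 1.329 kg/m.
D = 52.0²/(4π × 77.1 × 1.329²) = 1.58 m²/day.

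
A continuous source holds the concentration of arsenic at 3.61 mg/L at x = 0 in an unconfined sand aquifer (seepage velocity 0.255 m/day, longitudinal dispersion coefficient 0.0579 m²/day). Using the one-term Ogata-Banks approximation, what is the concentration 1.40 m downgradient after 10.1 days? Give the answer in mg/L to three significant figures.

For a continuous step input, C/C₀ ≈ ½·erfc((x−vt)/(2√(Dt))).
vt = 0.255 × 10.1 = 2.5755 m and 2√(Dt) = 2√(0.0579 × 10.1) = 1.529 m.
Argument (x−vt)/(2√(Dt)) = (1.40 − 2.5755)/1.529 = -0.7688; ½·erfc(-0.7688) = 0.8615.
C = 3.61 × 0.8615 = 3.11 mg/L.

3.11 mg/L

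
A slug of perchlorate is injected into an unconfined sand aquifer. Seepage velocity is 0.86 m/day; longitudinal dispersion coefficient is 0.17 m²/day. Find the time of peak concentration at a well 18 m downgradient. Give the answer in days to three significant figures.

20.7 days

For the 1D instantaneous-source solution, setting ∂C/∂t = 0 at fixed x gives v²t² + 2Dt − x² = 0, so t = (√(D² + v²x²) − D)/v².
√(D² + v²x²) = √(0.17² + 0.86² × 18²) = 15.48; v² = 0.7396.
t = (15.48 − 0.17)/0.7396 = 20.7 days (vs. the pure-advection estimate x/v = 20.9 d).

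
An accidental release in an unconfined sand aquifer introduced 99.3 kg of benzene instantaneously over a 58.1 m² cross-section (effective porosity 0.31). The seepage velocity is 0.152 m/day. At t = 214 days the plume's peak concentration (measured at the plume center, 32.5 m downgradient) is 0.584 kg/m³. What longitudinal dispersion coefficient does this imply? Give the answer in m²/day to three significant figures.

0.0331 m²/day

At the plume center C_max = M/(n_e·A·√(4πDt)), so D = M²/(4πt·(n_e·A·C_max)²).
n_e·A·C_max = 0.31 × 58.1 × 0.584 = 10.52 kg/m.
D = 99.3²/(4π × 214 × 10.52²) = 0.0331 m²/day.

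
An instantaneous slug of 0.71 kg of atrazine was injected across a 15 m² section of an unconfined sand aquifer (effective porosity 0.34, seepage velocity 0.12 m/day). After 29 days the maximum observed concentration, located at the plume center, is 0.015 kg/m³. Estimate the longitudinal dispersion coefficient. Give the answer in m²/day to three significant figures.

At the plume center C_max = M/(n_e·A·√(4πDt)), so D = M²/(4πt·(n_e·A·C_max)²).
n_e·A·C_max = 0.34 × 15 × 0.015 = 0.07650 kg/m.
D = 0.71²/(4π × 29 × 0.07650²) = 0.236 m²/day.

0.236 m²/day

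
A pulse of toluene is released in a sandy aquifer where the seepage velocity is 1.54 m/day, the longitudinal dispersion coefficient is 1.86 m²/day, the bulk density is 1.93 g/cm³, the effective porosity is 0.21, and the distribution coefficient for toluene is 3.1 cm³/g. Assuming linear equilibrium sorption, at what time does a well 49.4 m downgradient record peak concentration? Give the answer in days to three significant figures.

923 days

Retardation factor R = 1 + ρ_b·K_d/n = 1 + 1.93 × 3.1/0.21 = 29.49.
Sorption retards both mechanisms: v_R = v/R = 0.05222 m/day, D_R = D/R = 0.06307 m²/day.
Peak time from v_R²t² + 2D_R t − x² = 0: t = (√(D_R² + v_R²x²) − D_R)/v_R².
√(D_R² + v_R²x²) = √(0.06307² + 0.05222² × 49.4²) = 2.580; v_R² = 0.002727.
t = (2.580 − 0.06307)/0.002727 = 923 days.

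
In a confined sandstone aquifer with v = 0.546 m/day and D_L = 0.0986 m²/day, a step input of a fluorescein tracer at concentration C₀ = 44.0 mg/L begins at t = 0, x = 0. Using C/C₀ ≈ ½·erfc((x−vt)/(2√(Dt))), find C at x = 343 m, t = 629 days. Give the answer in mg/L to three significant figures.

For a continuous step input, C/C₀ ≈ ½·erfc((x−vt)/(2√(Dt))).
vt = 0.546 × 629 = 343.434 m and 2√(Dt) = 2√(0.0986 × 629) = 15.75 m.
Argument (x−vt)/(2√(Dt)) = (343 − 343.434)/15.75 = -0.02756; ½·erfc(-0.02756) = 0.5155.
C = 44.0 × 0.5155 = 22.7 mg/L.

22.7 mg/L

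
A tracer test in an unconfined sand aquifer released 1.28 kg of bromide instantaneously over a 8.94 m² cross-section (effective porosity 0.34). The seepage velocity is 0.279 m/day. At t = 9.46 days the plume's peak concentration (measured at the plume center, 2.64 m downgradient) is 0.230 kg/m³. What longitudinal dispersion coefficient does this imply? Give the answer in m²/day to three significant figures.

0.0282 m²/day

At the plume center C_max = M/(n_e·A·√(4πDt)), so D = M²/(4πt·(n_e·A·C_max)²).
n_e·A·C_max = 0.34 × 8.94 × 0.230 = 0.6991 kg/m.
D = 1.28²/(4π × 9.46 × 0.6991²) = 0.0282 m²/day.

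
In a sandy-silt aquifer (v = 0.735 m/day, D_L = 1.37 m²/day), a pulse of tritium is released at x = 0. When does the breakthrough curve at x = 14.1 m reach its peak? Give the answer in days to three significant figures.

16.8 days

For the 1D instantaneous-source solution, setting ∂C/∂t = 0 at fixed x gives v²t² + 2Dt − x² = 0, so t = (√(D² + v²x²) − D)/v².
√(D² + v²x²) = √(1.37² + 0.735² × 14.1²) = 10.45; v² = 0.540225.
t = (10.45 − 1.37)/0.540225 = 16.8 days (vs. the pure-advection estimate x/v = 19.2 d).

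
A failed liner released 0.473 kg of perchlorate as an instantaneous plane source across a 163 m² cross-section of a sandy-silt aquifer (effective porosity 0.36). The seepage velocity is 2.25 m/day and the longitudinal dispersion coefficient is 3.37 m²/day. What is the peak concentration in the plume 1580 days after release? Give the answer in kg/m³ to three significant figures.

The peak of an instantaneous 1D plume sits at x = vt; there the Gaussian factor is 1 and C_max = M/(n_e·A·√(4πDt)), where n_e·A is the pore area the mass is dissolved in.
√(4πDt) = √(4π × 3.37 × 1580) = 258.7 m, so C_max = 0.473/(0.36 × 163 × 258.7) = 3.12e-05 kg/m³.

3.12e-05 kg/m³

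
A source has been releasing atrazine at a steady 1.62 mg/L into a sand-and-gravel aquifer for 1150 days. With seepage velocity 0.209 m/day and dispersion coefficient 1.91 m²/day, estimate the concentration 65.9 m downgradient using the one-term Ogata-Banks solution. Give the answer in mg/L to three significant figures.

For a continuous step input, C/C₀ ≈ ½·erfc((x−vt)/(2√(Dt))).
vt = 0.209 × 1150 = 240.35 m and 2√(Dt) = 2√(1.91 × 1150) = 93.73 m.
Argument (x−vt)/(2√(Dt)) = (65.9 − 240.35)/93.73 = -1.861; ½·erfc(-1.861) = 0.9958.
C = 1.62 × 0.9958 = 1.61 mg/L.

1.61 mg/L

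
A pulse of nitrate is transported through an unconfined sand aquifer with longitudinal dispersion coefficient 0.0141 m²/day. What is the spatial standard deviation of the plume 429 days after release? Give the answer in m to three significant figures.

3.48 m

Dispersive spreading gives a Gaussian with σ² = 2Dt; advection only shifts the center.
σ = √(2 × 0.0141 × 429) = 3.48 m.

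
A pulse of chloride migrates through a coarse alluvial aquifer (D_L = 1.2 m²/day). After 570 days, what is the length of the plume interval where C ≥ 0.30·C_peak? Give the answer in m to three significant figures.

115 m

The plume is Gaussian with σ = √(2Dt) = √(2 × 1.2 × 570) = 36.99 m.
C/C_peak = exp(−Δx²/(2σ²)) = 0.30 ⇒ Δx = σ·√(−2 ln 0.30) = 36.99 × 1.552 = 57.41 m.
Width = 2Δx = 115 m.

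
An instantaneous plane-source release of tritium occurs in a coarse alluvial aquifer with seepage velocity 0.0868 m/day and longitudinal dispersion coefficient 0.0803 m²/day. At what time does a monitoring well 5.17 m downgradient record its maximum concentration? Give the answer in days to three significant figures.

49.9 days

For the 1D instantaneous-source solution, setting ∂C/∂t = 0 at fixed x gives v²t² + 2Dt − x² = 0, so t = (√(D² + v²x²) − D)/v².
√(D² + v²x²) = √(0.0803² + 0.0868² × 5.17²) = 0.4559; v² = 0.00753424.
t = (0.4559 − 0.0803)/0.00753424 = 49.9 days (vs. the pure-advection estimate x/v = 59.6 d).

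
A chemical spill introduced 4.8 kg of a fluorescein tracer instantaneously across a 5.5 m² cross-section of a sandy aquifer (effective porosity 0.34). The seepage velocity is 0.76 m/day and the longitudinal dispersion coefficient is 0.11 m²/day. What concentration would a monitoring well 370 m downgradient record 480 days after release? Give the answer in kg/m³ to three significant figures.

0.0877 kg/m³

For an instantaneous plane source, C(x,t) = M/(n_e·A·√(4πDt)) · exp(−(x−vt)²/(4Dt)), with n_e·A the pore (flow) area.
Plume center vt = 0.76 × 480 = 364.8 m, so the well at 370 m is 5.2 m downgradient of the peak.
√(4πDt) = 25.76 m, giving peak height M/(n_e·A·√(4πDt)) = 4.8/(0.34 × 5.5 × 25.76) = 0.09964 kg/m³.
(x−vt)²/(4Dt) = (5.2)²/(4 × 0.11 × 480) = 0.1280; exp(−0.1280) = 0.8799.
C = 0.09964 × 0.8799 = 0.0877 kg/m³.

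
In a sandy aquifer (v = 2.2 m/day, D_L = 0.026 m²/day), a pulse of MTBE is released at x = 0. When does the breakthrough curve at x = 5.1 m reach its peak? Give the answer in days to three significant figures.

For the 1D instantaneous-source solution, setting ∂C/∂t = 0 at fixed x gives v²t² + 2Dt − x² = 0, so t = (√(D² + v²x²) − D)/v².
√(D² + v²x²) = √(0.026² + 2.2² × 5.1²) = 11.22; v² = 4.84.
t = (11.22 − 0.026)/4.84 = 2.31 days (vs. the pure-advection estimate x/v = 2.32 d).

2.31 days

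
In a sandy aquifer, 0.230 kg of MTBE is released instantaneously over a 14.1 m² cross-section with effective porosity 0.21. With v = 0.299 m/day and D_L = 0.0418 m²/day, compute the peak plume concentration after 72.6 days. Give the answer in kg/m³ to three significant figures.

The peak of an instantaneous 1D plume sits at x = vt; there the Gaussian factor is 1 and C_max = M/(n_e·A·√(4πDt)), where n_e·A is the pore area the mass is dissolved in.
√(4πDt) = √(4π × 0.0418 × 72.6) = 6.175 m, so C_max = 0.230/(0.21 × 14.1 × 6.175) = 0.0126 kg/m³.

0.0126 kg/m³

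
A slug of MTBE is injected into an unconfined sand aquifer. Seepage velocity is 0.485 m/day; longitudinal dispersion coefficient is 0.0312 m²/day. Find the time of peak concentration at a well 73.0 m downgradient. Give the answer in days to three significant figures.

For the 1D instantaneous-source solution, setting ∂C/∂t = 0 at fixed x gives v²t² + 2Dt − x² = 0, so t = (√(D² + v²x²) − D)/v².
√(D² + v²x²) = √(0.0312² + 0.485² × 73.0²) = 35.41; v² = 0.235225.
t = (35.41 − 0.0312)/0.235225 = 150 days (vs. the pure-advection estimate x/v = 151 d).

150 days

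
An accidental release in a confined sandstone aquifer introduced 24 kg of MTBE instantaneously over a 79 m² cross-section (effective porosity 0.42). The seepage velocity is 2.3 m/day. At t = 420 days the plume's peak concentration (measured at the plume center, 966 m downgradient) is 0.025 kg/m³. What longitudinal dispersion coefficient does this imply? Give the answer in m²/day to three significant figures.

0.159 m²/day

At the plume center C_max = M/(n_e·A·√(4πDt)), so D = M²/(4πt·(n_e·A·C_max)²).
n_e·A·C_max = 0.42 × 79 × 0.025 = 0.8295 kg/m.
D = 24²/(4π × 420 × 0.8295²) = 0.159 m²/day.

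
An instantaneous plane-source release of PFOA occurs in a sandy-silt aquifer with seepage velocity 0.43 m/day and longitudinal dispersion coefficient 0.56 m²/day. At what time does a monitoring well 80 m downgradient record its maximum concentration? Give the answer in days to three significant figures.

183 days

For the 1D instantaneous-source solution, setting ∂C/∂t = 0 at fixed x gives v²t² + 2Dt − x² = 0, so t = (√(D² + v²x²) − D)/v².
√(D² + v²x²) = √(0.56² + 0.43² × 80²) = 34.40; v² = 0.1849.
t = (34.40 − 0.56)/0.1849 = 183 days (vs. the pure-advection estimate x/v = 186 d).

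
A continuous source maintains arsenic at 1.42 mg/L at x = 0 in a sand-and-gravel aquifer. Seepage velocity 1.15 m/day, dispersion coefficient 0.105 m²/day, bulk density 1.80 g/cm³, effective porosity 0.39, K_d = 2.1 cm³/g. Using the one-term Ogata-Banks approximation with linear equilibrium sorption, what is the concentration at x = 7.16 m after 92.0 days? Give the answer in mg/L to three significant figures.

1.39 mg/L

Retardation factor R = 1 + ρ_b·K_d/n = 1 + 1.80 × 2.1/0.39 = 10.69.
Sorption retards both mechanisms: v_R = v/R = 0.1076 m/day, D_R = D/R = 0.009822 m²/day.
v_R·t = 0.1076 × 92.0 = 9.8992 m; 2√(D_R t) = 1.901 m; argument = (7.16 − 9.8992)/1.901 = -1.441.
C = C₀ × ½·erfc(-1.441) = 1.42 × 0.9792 = 1.39 mg/L.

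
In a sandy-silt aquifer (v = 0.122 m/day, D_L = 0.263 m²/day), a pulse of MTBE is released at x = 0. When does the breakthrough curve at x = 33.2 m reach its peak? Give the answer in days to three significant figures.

For the 1D instantaneous-source solution, setting ∂C/∂t = 0 at fixed x gives v²t² + 2Dt − x² = 0, so t = (√(D² + v²x²) − D)/v².
√(D² + v²x²) = √(0.263² + 0.122² × 33.2²) = 4.059; v² = 0.014884.
t = (4.059 − 0.263)/0.014884 = 255 days (vs. the pure-advection estimate x/v = 272 d).

255 days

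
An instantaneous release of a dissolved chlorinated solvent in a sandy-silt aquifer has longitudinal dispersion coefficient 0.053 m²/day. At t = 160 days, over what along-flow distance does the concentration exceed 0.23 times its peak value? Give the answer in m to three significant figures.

The plume is Gaussian with σ = √(2Dt) = √(2 × 0.053 × 160) = 4.118 m.
C/C_peak = exp(−Δx²/(2σ²)) = 0.23 ⇒ Δx = σ·√(−2 ln 0.23) = 4.118 × 1.714 = 7.058 m.
Width = 2Δx = 14.1 m.

14.1 m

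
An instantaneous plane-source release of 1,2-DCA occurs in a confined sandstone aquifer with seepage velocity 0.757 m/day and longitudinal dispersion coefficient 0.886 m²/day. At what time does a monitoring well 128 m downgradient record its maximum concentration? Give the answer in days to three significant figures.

168 days

For the 1D instantaneous-source solution, setting ∂C/∂t = 0 at fixed x gives v²t² + 2Dt − x² = 0, so t = (√(D² + v²x²) − D)/v².
√(D² + v²x²) = √(0.886² + 0.757² × 128²) = 96.90; v² = 0.573049.
t = (96.90 − 0.886)/0.573049 = 168 days (vs. the pure-advection estimate x/v = 169 d).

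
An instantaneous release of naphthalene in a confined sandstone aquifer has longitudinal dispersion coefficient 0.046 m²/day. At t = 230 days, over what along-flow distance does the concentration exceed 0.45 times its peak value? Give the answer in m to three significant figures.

11.6 m

The plume is Gaussian with σ = √(2Dt) = √(2 × 0.046 × 230) = 4.600 m.
C/C_peak = exp(−Δx²/(2σ²)) = 0.45 ⇒ Δx = σ·√(−2 ln 0.45) = 4.600 × 1.264 = 5.814 m.
Width = 2Δx = 11.6 m.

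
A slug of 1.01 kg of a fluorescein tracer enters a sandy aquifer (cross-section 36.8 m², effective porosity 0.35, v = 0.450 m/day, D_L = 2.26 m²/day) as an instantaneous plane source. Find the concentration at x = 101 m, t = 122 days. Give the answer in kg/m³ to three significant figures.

For an instantaneous plane source, C(x,t) = M/(n_e·A·√(4πDt)) · exp(−(x−vt)²/(4Dt)), with n_e·A the pore (flow) area.
Plume center vt = 0.450 × 122 = 54.9 m, so the well at 101 m is 46.1 m downgradient of the peak.
√(4πDt) = 58.86 m, giving peak height M/(n_e·A·√(4πDt)) = 1.01/(0.35 × 36.8 × 58.86) = 0.001332 kg/m³.
(x−vt)²/(4Dt) = (46.1)²/(4 × 2.26 × 122) = 1.927; exp(−1.927) = 0.1456.
C = 0.001332 × 0.1456 = 0.000194 kg/m³.

0.000194 kg/m³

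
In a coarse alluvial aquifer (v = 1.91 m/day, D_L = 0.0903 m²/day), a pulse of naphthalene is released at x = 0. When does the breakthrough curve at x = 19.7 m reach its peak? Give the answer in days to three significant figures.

10.3 days

For the 1D instantaneous-source solution, setting ∂C/∂t = 0 at fixed x gives v²t² + 2Dt − x² = 0, so t = (√(D² + v²x²) − D)/v².
√(D² + v²x²) = √(0.0903² + 1.91² × 19.7²) = 37.63; v² = 3.6481.
t = (37.63 − 0.0903)/3.6481 = 10.3 days (vs. the pure-advection estimate x/v = 10.3 d).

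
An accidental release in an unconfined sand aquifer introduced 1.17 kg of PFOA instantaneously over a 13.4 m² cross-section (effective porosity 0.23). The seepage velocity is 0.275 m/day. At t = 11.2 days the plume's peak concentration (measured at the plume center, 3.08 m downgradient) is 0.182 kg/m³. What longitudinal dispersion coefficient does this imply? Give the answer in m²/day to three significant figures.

0.0309 m²/day

At the plume center C_max = M/(n_e·A·√(4πDt)), so D = M²/(4πt·(n_e·A·C_max)²).
n_e·A·C_max = 0.23 × 13.4 × 0.182 = 0.5609 kg/m.
D = 1.17²/(4π × 11.2 × 0.5609²) = 0.0309 m²/day.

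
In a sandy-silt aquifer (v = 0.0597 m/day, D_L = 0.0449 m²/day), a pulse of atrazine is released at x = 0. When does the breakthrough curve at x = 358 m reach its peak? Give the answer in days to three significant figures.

5980 days

For the 1D instantaneous-source solution, setting ∂C/∂t = 0 at fixed x gives v²t² + 2Dt − x² = 0, so t = (√(D² + v²x²) − D)/v².
√(D² + v²x²) = √(0.0449² + 0.0597² × 358²) = 21.37; v² = 0.00356409.
t = (21.37 − 0.0449)/0.00356409 = 5980 days (vs. the pure-advection estimate x/v = 6000 d).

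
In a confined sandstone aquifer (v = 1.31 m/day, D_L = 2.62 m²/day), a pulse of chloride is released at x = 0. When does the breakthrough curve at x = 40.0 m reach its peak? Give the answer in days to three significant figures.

For the 1D instantaneous-source solution, setting ∂C/∂t = 0 at fixed x gives v²t² + 2Dt − x² = 0, so t = (√(D² + v²x²) − D)/v².
√(D² + v²x²) = √(2.62² + 1.31² × 40.0²) = 52.47; v² = 1.7161.
t = (52.47 − 2.62)/1.7161 = 29.0 days (vs. the pure-advection estimate x/v = 30.5 d).

29.0 days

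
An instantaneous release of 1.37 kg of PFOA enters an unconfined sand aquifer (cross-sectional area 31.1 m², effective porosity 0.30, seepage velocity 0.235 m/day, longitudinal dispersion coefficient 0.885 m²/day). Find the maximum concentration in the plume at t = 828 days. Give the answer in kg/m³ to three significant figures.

0.00153 kg/m³

The peak of an instantaneous 1D plume sits at x = vt; there the Gaussian factor is 1 and C_max = M/(n_e·A·√(4πDt)), where n_e·A is the pore area the mass is dissolved in.
√(4πDt) = √(4π × 0.885 × 828) = 95.96 m, so C_max = 1.37/(0.30 × 31.1 × 95.96) = 0.00153 kg/m³.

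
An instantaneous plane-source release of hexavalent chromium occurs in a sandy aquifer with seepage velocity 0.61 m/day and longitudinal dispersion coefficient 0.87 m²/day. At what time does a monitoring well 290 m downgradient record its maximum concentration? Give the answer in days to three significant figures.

For the 1D instantaneous-source solution, setting ∂C/∂t = 0 at fixed x gives v²t² + 2Dt − x² = 0, so t = (√(D² + v²x²) − D)/v².
√(D² + v²x²) = √(0.87² + 0.61² × 290²) = 176.9; v² = 0.3721.
t = (176.9 − 0.87)/0.3721 = 473 days (vs. the pure-advection estimate x/v = 475 d).

473 days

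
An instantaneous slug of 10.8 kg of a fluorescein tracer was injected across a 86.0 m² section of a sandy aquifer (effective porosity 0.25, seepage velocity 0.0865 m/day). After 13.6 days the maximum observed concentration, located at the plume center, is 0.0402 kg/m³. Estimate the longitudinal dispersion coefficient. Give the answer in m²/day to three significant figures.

0.914 m²/day

At the plume center C_max = M/(n_e·A·√(4πDt)), so D = M²/(4πt·(n_e·A·C_max)²).
n_e·A·C_max = 0.25 × 86.0 × 0.0402 = 0.8643 kg/m.
D = 10.8²/(4π × 13.6 × 0.8643²) = 0.914 m²/day.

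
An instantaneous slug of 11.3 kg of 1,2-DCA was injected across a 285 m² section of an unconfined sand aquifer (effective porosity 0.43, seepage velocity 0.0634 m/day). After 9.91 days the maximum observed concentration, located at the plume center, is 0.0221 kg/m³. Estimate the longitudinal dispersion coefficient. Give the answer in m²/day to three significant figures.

0.140 m²/day

At the plume center C_max = M/(n_e·A·√(4πDt)), so D = M²/(4πt·(n_e·A·C_max)²).
n_e·A·C_max = 0.43 × 285 × 0.0221 = 2.708 kg/m.
D = 11.3²/(4π × 9.91 × 2.708²) = 0.140 m²/day.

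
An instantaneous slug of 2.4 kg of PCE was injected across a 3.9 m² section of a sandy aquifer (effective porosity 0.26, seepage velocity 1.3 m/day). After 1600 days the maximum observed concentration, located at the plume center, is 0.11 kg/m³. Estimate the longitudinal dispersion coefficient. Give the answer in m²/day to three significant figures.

At the plume center C_max = M/(n_e·A·√(4πDt)), so D = M²/(4πt·(n_e·A·C_max)²).
n_e·A·C_max = 0.26 × 3.9 × 0.11 = 0.1115 kg/m.
D = 2.4²/(4π × 1600 × 0.1115²) = 0.0230 m²/day.

0.0230 m²/day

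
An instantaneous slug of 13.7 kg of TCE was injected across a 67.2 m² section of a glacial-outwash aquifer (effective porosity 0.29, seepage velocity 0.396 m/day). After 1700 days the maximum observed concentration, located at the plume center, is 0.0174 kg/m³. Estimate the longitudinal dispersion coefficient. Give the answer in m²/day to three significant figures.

0.0764 m²/day

At the plume center C_max = M/(n_e·A·√(4πDt)), so D = M²/(4πt·(n_e·A·C_max)²).
n_e·A·C_max = 0.29 × 67.2 × 0.0174 = 0.3391 kg/m.
D = 13.7²/(4π × 1700 × 0.3391²) = 0.0764 m²/day.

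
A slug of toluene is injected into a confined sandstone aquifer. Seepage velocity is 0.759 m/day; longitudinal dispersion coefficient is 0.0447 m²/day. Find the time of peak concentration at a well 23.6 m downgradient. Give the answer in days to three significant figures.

For the 1D instantaneous-source solution, setting ∂C/∂t = 0 at fixed x gives v²t² + 2Dt − x² = 0, so t = (√(D² + v²x²) − D)/v².
√(D² + v²x²) = √(0.0447² + 0.759² × 23.6²) = 17.91; v² = 0.576081.
t = (17.91 − 0.0447)/0.576081 = 31.0 days (vs. the pure-advection estimate x/v = 31.1 d).

31.0 days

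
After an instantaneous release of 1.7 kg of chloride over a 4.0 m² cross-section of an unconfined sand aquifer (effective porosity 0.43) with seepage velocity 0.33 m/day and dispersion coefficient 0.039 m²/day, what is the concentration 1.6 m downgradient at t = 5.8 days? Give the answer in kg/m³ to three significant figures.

0.526 kg/m³

For an instantaneous plane source, C(x,t) = M/(n_e·A·√(4πDt)) · exp(−(x−vt)²/(4Dt)), with n_e·A the pore (flow) area.
Plume center vt = 0.33 × 5.8 = 1.914 m, so the well at 1.6 m is 0.314 m upgradient of the peak.
√(4πDt) = 1.686 m, giving peak height M/(n_e·A·√(4πDt)) = 1.7/(0.43 × 4.0 × 1.686) = 0.5862 kg/m³.
(x−vt)²/(4Dt) = (-0.314)²/(4 × 0.039 × 5.8) = 0.1090; exp(−0.1090) = 0.8967.
C = 0.5862 × 0.8967 = 0.526 kg/m³.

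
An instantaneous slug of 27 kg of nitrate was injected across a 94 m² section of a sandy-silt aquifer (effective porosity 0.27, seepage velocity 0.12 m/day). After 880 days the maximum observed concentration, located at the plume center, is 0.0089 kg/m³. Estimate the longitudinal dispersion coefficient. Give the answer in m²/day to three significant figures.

At the plume center C_max = M/(n_e·A·√(4πDt)), so D = M²/(4πt·(n_e·A·C_max)²).
n_e·A·C_max = 0.27 × 94 × 0.0089 = 0.2259 kg/m.
D = 27²/(4π × 880 × 0.2259²) = 1.29 m²/day.

1.29 m²/day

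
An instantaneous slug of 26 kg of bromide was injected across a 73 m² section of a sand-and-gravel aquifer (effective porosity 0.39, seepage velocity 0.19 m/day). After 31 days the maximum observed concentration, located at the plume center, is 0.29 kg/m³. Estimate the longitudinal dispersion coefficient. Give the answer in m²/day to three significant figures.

0.0255 m²/day

At the plume center C_max = M/(n_e·A·√(4πDt)), so D = M²/(4πt·(n_e·A·C_max)²).
n_e·A·C_max = 0.39 × 73 × 0.29 = 8.256 kg/m.
D = 26²/(4π × 31 × 8.256²) = 0.0255 m²/day.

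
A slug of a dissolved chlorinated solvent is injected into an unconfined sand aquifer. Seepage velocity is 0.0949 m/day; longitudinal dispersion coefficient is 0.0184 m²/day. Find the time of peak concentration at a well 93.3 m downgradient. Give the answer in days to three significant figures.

For the 1D instantaneous-source solution, setting ∂C/∂t = 0 at fixed x gives v²t² + 2Dt − x² = 0, so t = (√(D² + v²x²) − D)/v².
√(D² + v²x²) = √(0.0184² + 0.0949² × 93.3²) = 8.854; v² = 0.00900601.
t = (8.854 − 0.0184)/0.00900601 = 981 days (vs. the pure-advection estimate x/v = 983 d).

981 days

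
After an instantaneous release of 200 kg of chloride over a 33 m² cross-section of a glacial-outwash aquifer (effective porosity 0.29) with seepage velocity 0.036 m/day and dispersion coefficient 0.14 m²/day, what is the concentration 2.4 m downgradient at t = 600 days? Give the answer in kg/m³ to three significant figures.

For an instantaneous plane source, C(x,t) = M/(n_e·A·√(4πDt)) · exp(−(x−vt)²/(4Dt)), with n_e·A the pore (flow) area.
Plume center vt = 0.036 × 600 = 21.6 m, so the well at 2.4 m is 19.2 m upgradient of the peak.
√(4πDt) = 32.49 m, giving peak height M/(n_e·A·√(4πDt)) = 200/(0.29 × 33 × 32.49) = 0.6432 kg/m³.
(x−vt)²/(4Dt) = (-19.2)²/(4 × 0.14 × 600) = 1.097; exp(−1.097) = 0.3339.
C = 0.6432 × 0.3339 = 0.215 kg/m³.

0.215 kg/m³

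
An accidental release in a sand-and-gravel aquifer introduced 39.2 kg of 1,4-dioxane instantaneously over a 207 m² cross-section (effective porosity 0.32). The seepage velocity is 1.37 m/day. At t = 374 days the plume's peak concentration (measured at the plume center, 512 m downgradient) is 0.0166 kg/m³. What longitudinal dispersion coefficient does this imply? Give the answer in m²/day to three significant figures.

At the plume center C_max = M/(n_e·A·√(4πDt)), so D = M²/(4πt·(n_e·A·C_max)²).
n_e·A·C_max = 0.32 × 207 × 0.0166 = 1.100 kg/m.
D = 39.2²/(4π × 374 × 1.100²) = 0.270 m²/day.

0.270 m²/day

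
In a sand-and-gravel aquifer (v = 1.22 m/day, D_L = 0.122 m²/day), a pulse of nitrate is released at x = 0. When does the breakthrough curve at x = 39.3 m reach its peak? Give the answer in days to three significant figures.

For the 1D instantaneous-source solution, setting ∂C/∂t = 0 at fixed x gives v²t² + 2Dt − x² = 0, so t = (√(D² + v²x²) − D)/v².
√(D² + v²x²) = √(0.122² + 1.22² × 39.3²) = 47.95; v² = 1.4884.
t = (47.95 − 0.122)/1.4884 = 32.1 days (vs. the pure-advection estimate x/v = 32.2 d).

32.1 days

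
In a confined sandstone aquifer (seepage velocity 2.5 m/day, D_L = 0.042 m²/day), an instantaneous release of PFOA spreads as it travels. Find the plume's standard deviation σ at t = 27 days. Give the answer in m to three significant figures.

1.51 m

Dispersive spreading gives a Gaussian with σ² = 2Dt; advection only shifts the center.
σ = √(2 × 0.042 × 27) = 1.51 m.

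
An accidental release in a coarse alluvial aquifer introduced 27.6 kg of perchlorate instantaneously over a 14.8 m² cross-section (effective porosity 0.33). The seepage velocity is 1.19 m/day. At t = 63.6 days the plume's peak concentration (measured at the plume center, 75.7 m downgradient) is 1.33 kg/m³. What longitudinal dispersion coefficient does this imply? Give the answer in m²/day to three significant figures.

At the plume center C_max = M/(n_e·A·√(4πDt)), so D = M²/(4πt·(n_e·A·C_max)²).
n_e·A·C_max = 0.33 × 14.8 × 1.33 = 6.496 kg/m.
D = 27.6²/(4π × 63.6 × 6.496²) = 0.0226 m²/day.

0.0226 m²/day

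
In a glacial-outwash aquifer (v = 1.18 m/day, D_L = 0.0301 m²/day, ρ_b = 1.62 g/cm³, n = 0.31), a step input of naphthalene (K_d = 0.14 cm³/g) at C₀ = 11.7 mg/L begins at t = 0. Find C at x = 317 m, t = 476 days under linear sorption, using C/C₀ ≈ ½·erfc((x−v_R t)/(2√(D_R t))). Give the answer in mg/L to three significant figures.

11.3 mg/L

Retardation factor R = 1 + ρ_b·K_d/n = 1 + 1.62 × 0.14/0.31 = 1.732.
Sorption retards both mechanisms: v_R = v/R = 0.6813 m/day, D_R = D/R = 0.01738 m²/day.
v_R·t = 0.6813 × 476 = 324.2988 m; 2√(D_R t) = 5.753 m; argument = (317 − 324.2988)/5.753 = -1.269.
C = C₀ × ½·erfc(-1.269) = 11.7 × 0.9636 = 11.3 mg/L.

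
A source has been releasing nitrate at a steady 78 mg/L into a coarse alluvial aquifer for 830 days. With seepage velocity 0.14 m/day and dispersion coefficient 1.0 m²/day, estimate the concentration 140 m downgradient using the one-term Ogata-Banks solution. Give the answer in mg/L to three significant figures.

21.8 mg/L

For a continuous step input, C/C₀ ≈ ½·erfc((x−vt)/(2√(Dt))).
vt = 0.14 × 830 = 116.2 m and 2√(Dt) = 2√(1.0 × 830) = 57.62 m.
Argument (x−vt)/(2√(Dt)) = (140 − 116.2)/57.62 = 0.4131; ½·erfc(0.4131) = 0.2795.
C = 78 × 0.2795 = 21.8 mg/L.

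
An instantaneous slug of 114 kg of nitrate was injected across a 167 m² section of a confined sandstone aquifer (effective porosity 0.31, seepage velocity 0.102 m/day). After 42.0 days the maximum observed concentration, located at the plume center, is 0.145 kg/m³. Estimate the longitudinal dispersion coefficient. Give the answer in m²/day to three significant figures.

0.437 m²/day

At the plume center C_max = M/(n_e·A·√(4πDt)), so D = M²/(4πt·(n_e·A·C_max)²).
n_e·A·C_max = 0.31 × 167 × 0.145 = 7.507 kg/m.
D = 114²/(4π × 42.0 × 7.507²) = 0.437 m²/day.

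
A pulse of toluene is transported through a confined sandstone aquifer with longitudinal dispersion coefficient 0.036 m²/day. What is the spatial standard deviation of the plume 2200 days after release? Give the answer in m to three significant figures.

Dispersive spreading gives a Gaussian with σ² = 2Dt; advection only shifts the center.
σ = √(2 × 0.036 × 2200) = 12.6 m.

12.6 m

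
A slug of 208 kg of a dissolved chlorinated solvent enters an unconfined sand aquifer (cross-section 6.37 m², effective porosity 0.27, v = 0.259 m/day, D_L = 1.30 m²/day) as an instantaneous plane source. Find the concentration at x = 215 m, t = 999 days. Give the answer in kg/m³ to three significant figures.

0.655 kg/m³

For an instantaneous plane source, C(x,t) = M/(n_e·A·√(4πDt)) · exp(−(x−vt)²/(4Dt)), with n_e·A the pore (flow) area.
Plume center vt = 0.259 × 999 = 258.741 m, so the well at 215 m is 43.741 m upgradient of the peak.
√(4πDt) = 127.7 m, giving peak height M/(n_e·A·√(4πDt)) = 208/(0.27 × 6.37 × 127.7) = 0.9470 kg/m³.
(x−vt)²/(4Dt) = (-43.741)²/(4 × 1.30 × 999) = 0.3683; exp(−0.3683) = 0.6919.
C = 0.9470 × 0.6919 = 0.655 kg/m³.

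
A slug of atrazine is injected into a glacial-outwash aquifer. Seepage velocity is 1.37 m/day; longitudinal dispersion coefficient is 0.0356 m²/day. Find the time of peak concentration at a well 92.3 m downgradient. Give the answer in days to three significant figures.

67.4 days

For the 1D instantaneous-source solution, setting ∂C/∂t = 0 at fixed x gives v²t² + 2Dt − x² = 0, so t = (√(D² + v²x²) − D)/v².
√(D² + v²x²) = √(0.0356² + 1.37² × 92.3²) = 126.5; v² = 1.8769.
t = (126.5 − 0.0356)/1.8769 = 67.4 days (vs. the pure-advection estimate x/v = 67.4 d).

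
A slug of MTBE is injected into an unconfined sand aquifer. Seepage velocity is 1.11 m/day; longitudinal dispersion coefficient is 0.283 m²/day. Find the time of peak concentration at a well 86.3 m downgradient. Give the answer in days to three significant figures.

For the 1D instantaneous-source solution, setting ∂C/∂t = 0 at fixed x gives v²t² + 2Dt − x² = 0, so t = (√(D² + v²x²) − D)/v².
√(D² + v²x²) = √(0.283² + 1.11² × 86.3²) = 95.79; v² = 1.2321.
t = (95.79 − 0.283)/1.2321 = 77.5 days (vs. the pure-advection estimate x/v = 77.7 d).

77.5 days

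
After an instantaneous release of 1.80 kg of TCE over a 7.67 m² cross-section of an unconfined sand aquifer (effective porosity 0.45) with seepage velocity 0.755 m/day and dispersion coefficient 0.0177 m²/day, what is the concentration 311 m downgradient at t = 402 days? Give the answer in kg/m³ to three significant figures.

For an instantaneous plane source, C(x,t) = M/(n_e·A·√(4πDt)) · exp(−(x−vt)²/(4Dt)), with n_e·A the pore (flow) area.
Plume center vt = 0.755 × 402 = 303.51 m, so the well at 311 m is 7.49 m downgradient of the peak.
√(4πDt) = 9.456 m, giving peak height M/(n_e·A·√(4πDt)) = 1.80/(0.45 × 7.67 × 9.456) = 0.05515 kg/m³.
(x−vt)²/(4Dt) = (7.49)²/(4 × 0.0177 × 402) = 1.971; exp(−1.971) = 0.1393.
C = 0.05515 × 0.1393 = 0.00768 kg/m³.

0.00768 kg/m³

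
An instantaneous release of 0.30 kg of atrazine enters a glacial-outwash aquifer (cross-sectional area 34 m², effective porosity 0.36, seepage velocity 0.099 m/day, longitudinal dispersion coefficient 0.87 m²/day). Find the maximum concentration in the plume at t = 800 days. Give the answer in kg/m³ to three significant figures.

0.000262 kg/m³

The peak of an instantaneous 1D plume sits at x = vt; there the Gaussian factor is 1 and C_max = M/(n_e·A·√(4πDt)), where n_e·A is the pore area the mass is dissolved in.
√(4πDt) = √(4π × 0.87 × 800) = 93.52 m, so C_max = 0.30/(0.36 × 34 × 93.52) = 0.000262 kg/m³.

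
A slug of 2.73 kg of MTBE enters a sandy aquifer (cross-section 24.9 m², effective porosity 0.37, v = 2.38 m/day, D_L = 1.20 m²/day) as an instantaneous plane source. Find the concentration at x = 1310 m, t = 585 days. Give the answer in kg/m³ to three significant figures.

For an instantaneous plane source, C(x,t) = M/(n_e·A·√(4πDt)) · exp(−(x−vt)²/(4Dt)), with n_e·A the pore (flow) area.
Plume center vt = 2.38 × 585 = 1392.3 m, so the well at 1310 m is 82.3 m upgradient of the peak.
√(4πDt) = 93.92 m, giving peak height M/(n_e·A·√(4πDt)) = 2.73/(0.37 × 24.9 × 93.92) = 0.003155 kg/m³.
(x−vt)²/(4Dt) = (-82.3)²/(4 × 1.20 × 585) = 2.412; exp(−2.412) = 0.08964.
C = 0.003155 × 0.08964 = 0.000283 kg/m³.

0.000283 kg/m³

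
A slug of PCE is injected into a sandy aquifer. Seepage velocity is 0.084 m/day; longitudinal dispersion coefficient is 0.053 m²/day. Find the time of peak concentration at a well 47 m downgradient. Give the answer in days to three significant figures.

For the 1D instantaneous-source solution, setting ∂C/∂t = 0 at fixed x gives v²t² + 2Dt − x² = 0, so t = (√(D² + v²x²) − D)/v².
√(D² + v²x²) = √(0.053² + 0.084² × 47²) = 3.948; v² = 0.007056.
t = (3.948 − 0.053)/0.007056 = 552 days (vs. the pure-advection estimate x/v = 560 d).

552 days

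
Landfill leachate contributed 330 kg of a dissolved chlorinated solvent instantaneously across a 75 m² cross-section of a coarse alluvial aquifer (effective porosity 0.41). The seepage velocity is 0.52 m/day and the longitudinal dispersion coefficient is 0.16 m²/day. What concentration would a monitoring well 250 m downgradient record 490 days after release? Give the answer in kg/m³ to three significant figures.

For an instantaneous plane source, C(x,t) = M/(n_e·A·√(4πDt)) · exp(−(x−vt)²/(4Dt)), with n_e·A the pore (flow) area.
Plume center vt = 0.52 × 490 = 254.8 m, so the well at 250 m is 4.8 m upgradient of the peak.
√(4πDt) = 31.39 m, giving peak height M/(n_e·A·√(4πDt)) = 330/(0.41 × 75 × 31.39) = 0.3419 kg/m³.
(x−vt)²/(4Dt) = (-4.8)²/(4 × 0.16 × 490) = 0.07347; exp(−0.07347) = 0.9292.
C = 0.3419 × 0.9292 = 0.318 kg/m³.

0.318 kg/m³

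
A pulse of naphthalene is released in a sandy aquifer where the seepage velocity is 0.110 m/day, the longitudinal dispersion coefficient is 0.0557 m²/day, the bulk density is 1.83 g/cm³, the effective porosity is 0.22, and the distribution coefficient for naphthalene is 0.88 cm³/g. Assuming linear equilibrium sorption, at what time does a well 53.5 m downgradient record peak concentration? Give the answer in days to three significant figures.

4010 days

Retardation factor R = 1 + ρ_b·K_d/n = 1 + 1.83 × 0.88/0.22 = 8.320.
Sorption retards both mechanisms: v_R = v/R = 0.01322 m/day, D_R = D/R = 0.006695 m²/day.
Peak time from v_R²t² + 2D_R t − x² = 0: t = (√(D_R² + v_R²x²) − D_R)/v_R².
√(D_R² + v_R²x²) = √(0.006695² + 0.01322² × 53.5²) = 0.7073; v_R² = 0.0001748.
t = (0.7073 − 0.006695)/0.0001748 = 4010 days.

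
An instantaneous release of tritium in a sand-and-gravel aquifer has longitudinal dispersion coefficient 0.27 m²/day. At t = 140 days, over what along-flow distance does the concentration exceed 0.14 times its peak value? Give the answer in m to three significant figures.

34.5 m

The plume is Gaussian with σ = √(2Dt) = √(2 × 0.27 × 140) = 8.695 m.
C/C_peak = exp(−Δx²/(2σ²)) = 0.14 ⇒ Δx = σ·√(−2 ln 0.14) = 8.695 × 1.983 = 17.24 m.
Width = 2Δx = 34.5 m.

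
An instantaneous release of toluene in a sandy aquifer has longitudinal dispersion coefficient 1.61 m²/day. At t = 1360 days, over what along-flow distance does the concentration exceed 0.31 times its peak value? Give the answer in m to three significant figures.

203 m

The plume is Gaussian with σ = √(2Dt) = √(2 × 1.61 × 1360) = 66.18 m.
C/C_peak = exp(−Δx²/(2σ²)) = 0.31 ⇒ Δx = σ·√(−2 ln 0.31) = 66.18 × 1.530 = 101.3 m.
Width = 2Δx = 203 m.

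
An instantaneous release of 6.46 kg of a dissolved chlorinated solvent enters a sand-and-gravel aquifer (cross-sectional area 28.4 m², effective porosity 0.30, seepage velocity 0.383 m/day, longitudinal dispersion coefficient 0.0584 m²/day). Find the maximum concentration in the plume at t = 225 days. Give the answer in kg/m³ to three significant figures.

The peak of an instantaneous 1D plume sits at x = vt; there the Gaussian factor is 1 and C_max = M/(n_e·A·√(4πDt)), where n_e·A is the pore area the mass is dissolved in.
√(4πDt) = √(4π × 0.0584 × 225) = 12.85 m, so C_max = 6.46/(0.30 × 28.4 × 12.85) = 0.0590 kg/m³.

0.0590 kg/m³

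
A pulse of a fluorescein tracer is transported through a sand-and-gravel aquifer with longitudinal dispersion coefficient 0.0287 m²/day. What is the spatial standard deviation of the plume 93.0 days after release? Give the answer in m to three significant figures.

2.31 m

Dispersive spreading gives a Gaussian with σ² = 2Dt; advection only shifts the center.
σ = √(2 × 0.0287 × 93.0) = 2.31 m.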